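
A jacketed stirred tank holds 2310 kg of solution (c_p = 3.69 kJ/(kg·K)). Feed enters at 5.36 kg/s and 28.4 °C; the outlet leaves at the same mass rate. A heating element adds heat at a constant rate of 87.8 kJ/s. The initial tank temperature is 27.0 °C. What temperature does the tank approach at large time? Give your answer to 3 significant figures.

32.8 °C

M c_p dT/dt = ṁ c_p (T_in − T) + Q̇.
At steady state dT/dt = 0 ⇒ T_ss = T_in + Q̇/(ṁ c_p) = 28.4 + 87.8/(5.36·3.69) = 32.839 °C.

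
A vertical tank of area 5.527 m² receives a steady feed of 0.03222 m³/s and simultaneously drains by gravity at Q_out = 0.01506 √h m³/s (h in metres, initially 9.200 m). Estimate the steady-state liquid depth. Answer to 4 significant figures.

4.577 m

Volume balance on the tank: A dh/dt = Q_in − 0.01506 √h. At steady state dh/dt = 0:
Q_in = 0.01506 √h_ss ⇒ √h_ss = 0.03222/0.01506 = 2.13944.
h_ss = 2.13944² = 4.57721 m. (Since h₀ = 9.200 m > h_ss, the level will fall toward this value.)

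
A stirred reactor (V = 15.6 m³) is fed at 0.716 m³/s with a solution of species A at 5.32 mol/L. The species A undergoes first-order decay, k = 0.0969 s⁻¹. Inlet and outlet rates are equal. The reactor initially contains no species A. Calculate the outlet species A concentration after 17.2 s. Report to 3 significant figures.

1.56 mol/L

Accumulation = in − out − consumed: V dC/dt = Q C_in − Q C − k V C.
This is linear with rate a = Q/V + k = 0.14280 s⁻¹.
C_ss = Q C_in/(Q + kV) = 1.7099 mol/L; C(t) = C_ss + (C₀ − C_ss) e^(−a t).
C(17.2) = 1.7099 + (-1.7099)·e^(−0.14280·17.2) = 1.7099 + (-1.7099)·0.085767 = 1.5633 mol/L.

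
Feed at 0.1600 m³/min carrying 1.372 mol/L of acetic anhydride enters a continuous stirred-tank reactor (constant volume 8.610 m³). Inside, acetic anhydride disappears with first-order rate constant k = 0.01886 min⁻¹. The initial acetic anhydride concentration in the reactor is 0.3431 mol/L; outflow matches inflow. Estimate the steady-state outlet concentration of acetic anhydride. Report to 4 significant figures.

V dC/dt = Q(C_in − C) − k V C.
Steady state (dC/dt = 0): C_ss = Q C_in/(Q + kV) = C_in/(1 + kV/Q).
C_ss = 0.1600·1.372/(0.1600 + 0.01886·8.610) = 0.219520/0.322385 = 0.680926 mol/L.

0.6809 mol/L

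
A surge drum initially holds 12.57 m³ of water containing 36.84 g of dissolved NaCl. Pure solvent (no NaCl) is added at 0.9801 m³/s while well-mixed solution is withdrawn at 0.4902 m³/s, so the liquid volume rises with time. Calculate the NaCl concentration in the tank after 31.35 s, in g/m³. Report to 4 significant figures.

0.5934 g/m³

Let m(t) be the amount of NaCl. Volume: V(t) = V₀ + (Q_in − Q_out) t = 12.57 + 0.489900 t; V(31.35) = 27.9284 m³.
Species balance (pure solvent in): dm/dt = −Q_out · m/V(t).
Separate: dm/m = −Q_out dt/V(t) ⇒ ln(m/m₀) = −(Q_out/(Q_in−Q_out)) ln(V/V₀).
m = m₀ (V₀/V)^(Q_out/(Q_in−Q_out)) = 36.84 × (12.57/27.9284)^(1.00061) = 16.5728 g.
C = m/V = 16.5728/27.9284 = 0.593405 g/m³.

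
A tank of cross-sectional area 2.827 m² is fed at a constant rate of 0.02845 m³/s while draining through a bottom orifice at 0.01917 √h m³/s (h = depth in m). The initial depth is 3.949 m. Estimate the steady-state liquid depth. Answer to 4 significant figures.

Accumulation of liquid (constant cross-section A): A dh/dt = Q_in − 0.01917 √h. At steady state dh/dt = 0:
Q_in = 0.01917 √h_ss ⇒ √h_ss = 0.02845/0.01917 = 1.48409.
h_ss = 1.48409² = 2.20252 m. (Since h₀ = 3.949 m > h_ss, the level will fall toward this value.)

2.203 m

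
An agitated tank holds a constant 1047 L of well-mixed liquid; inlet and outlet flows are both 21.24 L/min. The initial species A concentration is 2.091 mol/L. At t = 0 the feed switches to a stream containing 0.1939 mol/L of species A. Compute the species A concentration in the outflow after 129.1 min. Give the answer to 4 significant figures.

Accumulation = in − out for the solute gives V dC/dt = Q(C_in − C).
Rewrite as dC/dt + C/τ = C_in/τ, τ = V/Q = 49.2938 min.
This is linear first-order; C(t) = C_in + (C₀ − C_in) e^(−t/τ).
C(129.1) = 0.1939 + (2.091 − 0.1939)·e^(−129.1/49.2938) = 0.1939 + (1.89710)·0.0728763 = 0.332154 mol/L.

0.3322 mol/L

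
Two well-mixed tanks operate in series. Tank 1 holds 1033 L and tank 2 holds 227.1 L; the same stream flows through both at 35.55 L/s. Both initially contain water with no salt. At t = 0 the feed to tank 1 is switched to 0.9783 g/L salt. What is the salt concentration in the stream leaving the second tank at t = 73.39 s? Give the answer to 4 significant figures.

0.8780 g/L

Each tank obeys Vᵢ dCᵢ/dt = Q(Cᵢ₋₁ − Cᵢ), so τᵢ = Vᵢ/Q.
τ₁ = 1033/35.55 = 29.0577 s; τ₂ = 227.1/35.55 = 6.38819 s.
Tank 1: C₁ = C_in(1 − e^(−t/τ₁)). Tank 2 (τ₁ ≠ τ₂): C₂ = C_in[1 − (τ₁ e^(−t/τ₁) − τ₂ e^(−t/τ₂))/(τ₁ − τ₂)].
At t = 73.39: e^(−t/τ₁) = 0.0800049, e^(−t/τ₂) = 1.02483e-05.
C₂ = 0.9783·[1 − (29.0577·0.0800049 − 6.38819·1.02483e-05)/(22.6695)] = 0.9783·0.897453 = 0.877978 g/L.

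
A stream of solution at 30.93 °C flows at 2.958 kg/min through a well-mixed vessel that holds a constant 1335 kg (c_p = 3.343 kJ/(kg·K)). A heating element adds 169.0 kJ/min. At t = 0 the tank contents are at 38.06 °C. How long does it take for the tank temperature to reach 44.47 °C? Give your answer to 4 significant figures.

465.6 min

M c_p dT/dt = ṁ c_p (T_in − T) + Q̇.
τ = M/ṁ = 451.318 min; T_ss = T_in + Q̇/(ṁ c_p) = 48.0204 °C.
T(t) = T_ss + (T₀ − T_ss) e^(−t/τ). Set T = 44.47:
e^(−t/τ) = (44.47 − 48.0204)/(38.06 − 48.0204) = 0.356451
t = −451.318 · ln(0.356451) = 465.561 min.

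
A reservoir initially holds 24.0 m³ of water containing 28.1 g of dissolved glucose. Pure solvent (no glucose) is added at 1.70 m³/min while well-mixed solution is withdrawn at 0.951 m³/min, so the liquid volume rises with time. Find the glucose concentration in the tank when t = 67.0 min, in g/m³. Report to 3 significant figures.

0.0904 g/m³

Total volume: dV/dt = Q_in − Q_out = 0.74900 m³/min, so V(t) = 24.0 + 0.74900 t and V(67.0) = 74.183 m³.
Species balance (pure solvent in): dm/dt = −Q_out · m/V(t).
Separate: dm/m = −Q_out dt/V(t) ⇒ ln(m/m₀) = −(Q_out/(Q_in−Q_out)) ln(V/V₀).
m = m₀ (V₀/V)^(Q_out/(Q_in−Q_out)) = 28.1 × (24.0/74.183)^(1.2697) = 6.7056 g.
C = m/V = 6.7056/74.183 = 0.090393 g/m³.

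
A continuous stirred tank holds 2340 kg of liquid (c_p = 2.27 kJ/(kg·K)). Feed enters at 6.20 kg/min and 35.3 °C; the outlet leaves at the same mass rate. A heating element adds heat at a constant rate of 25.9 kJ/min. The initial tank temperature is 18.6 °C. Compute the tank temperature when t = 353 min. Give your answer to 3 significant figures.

M c_p dT/dt = ṁ c_p (T_in − T) + Q̇.
Rearrange: dT/dt = (T_ss − T)/τ with τ = M/ṁ = 377.42 min and T_ss = T_in + Q̇/(ṁ c_p) = 37.140 °C.
Integrating: T(t) = T_ss + (T₀ − T_ss) e^(−t/τ).
T(353) = 37.140 + (-18.540)·e^(−353/377.42) = 37.140 + (-18.540)·0.39247 = 29.864 °C.

29.9 °C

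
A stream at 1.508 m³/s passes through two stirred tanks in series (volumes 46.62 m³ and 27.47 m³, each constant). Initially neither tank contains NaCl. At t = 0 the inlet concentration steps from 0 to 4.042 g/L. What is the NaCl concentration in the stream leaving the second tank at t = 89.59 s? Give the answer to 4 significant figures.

Time constants: τᵢ = Vᵢ/Q for each well-mixed tank.
τ₁ = 46.62/1.508 = 30.9151 s; τ₂ = 27.47/1.508 = 18.2162 s.
Tank 1: C₁ = C_in(1 − e^(−t/τ₁)). Tank 2 (τ₁ ≠ τ₂): C₂ = C_in[1 − (τ₁ e^(−t/τ₁) − τ₂ e^(−t/τ₂))/(τ₁ − τ₂)].
At t = 89.59: e^(−t/τ₁) = 0.0551370, e^(−t/τ₂) = 0.00731261.
C₂ = 4.042·[1 − (30.9151·0.0551370 − 18.2162·0.00731261)/(12.6989)] = 4.042·0.876261 = 3.54185 g/L.

3.542 g/L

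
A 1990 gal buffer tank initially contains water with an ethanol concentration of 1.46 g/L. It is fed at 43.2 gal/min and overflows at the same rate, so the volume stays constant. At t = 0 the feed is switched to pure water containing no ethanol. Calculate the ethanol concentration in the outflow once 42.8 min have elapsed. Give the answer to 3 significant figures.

Transient balance on the dissolved component: V dC/dt = Q(C_in − C).
Time constant τ = V/Q = 1990/43.2 = 46.065 min.
Solution: C(t) = C_in + (C₀ − C_in) e^(−t/τ).
C(42.8) = 0 + (1.46 − 0)·e^(−42.8/46.065) = 0 + (1.4600)·0.39490 = 0.57655 g/L.

0.577 g/L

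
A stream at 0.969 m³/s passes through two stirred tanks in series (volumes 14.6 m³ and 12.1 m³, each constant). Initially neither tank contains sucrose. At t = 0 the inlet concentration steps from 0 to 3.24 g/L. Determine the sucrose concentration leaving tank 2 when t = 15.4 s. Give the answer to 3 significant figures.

Time constants: τᵢ = Vᵢ/Q for each well-mixed tank.
τ₁ = 14.6/0.969 = 15.067 s; τ₂ = 12.1/0.969 = 12.487 s.
Tank 1: C₁ = C_in(1 − e^(−t/τ₁)). Tank 2 (τ₁ ≠ τ₂): C₂ = C_in[1 − (τ₁ e^(−t/τ₁) − τ₂ e^(−t/τ₂))/(τ₁ − τ₂)].
At t = 15.4: e^(−t/τ₁) = 0.35984, e^(−t/τ₂) = 0.29134.
C₂ = 3.24·[1 − (15.067·0.35984 − 12.487·0.29134)/(2.5800)] = 3.24·0.30861 = 0.99989 g/L.

1.00 g/L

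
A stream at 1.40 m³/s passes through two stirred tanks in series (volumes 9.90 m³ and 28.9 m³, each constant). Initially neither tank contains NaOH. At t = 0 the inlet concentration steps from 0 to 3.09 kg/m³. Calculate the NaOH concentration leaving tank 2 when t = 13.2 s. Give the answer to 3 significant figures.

Time constants: τᵢ = Vᵢ/Q for each well-mixed tank.
τ₁ = 9.90/1.40 = 7.0714 s; τ₂ = 28.9/1.40 = 20.643 s.
Tank 1: C₁ = C_in(1 − e^(−t/τ₁)). Tank 2 (τ₁ ≠ τ₂): C₂ = C_in[1 − (τ₁ e^(−t/τ₁) − τ₂ e^(−t/τ₂))/(τ₁ − τ₂)].
At t = 13.2: e^(−t/τ₁) = 0.15464, e^(−t/τ₂) = 0.52758.
C₂ = 3.09·[1 − (7.0714·0.15464 − 20.643·0.52758)/(-13.571)] = 3.09·0.27809 = 0.85930 kg/m³.

0.859 kg/m³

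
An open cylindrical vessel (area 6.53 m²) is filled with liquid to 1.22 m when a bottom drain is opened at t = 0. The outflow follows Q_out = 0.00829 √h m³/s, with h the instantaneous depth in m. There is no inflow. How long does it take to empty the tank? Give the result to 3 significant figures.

1740 s

With no inflow, A dh/dt = −0.00829 √h.
Separate and integrate: 2(√h − √h₀) = −(0.00829/A) t.
Set h = 0: 2√h₀ = (0.00829/A) t_empty ⇒ t_empty = 2A√h₀/0.00829.
t_empty = 2·6.53·√1.22/0.00829 = 13.060·1.1045/0.00829 = 1740.1 s.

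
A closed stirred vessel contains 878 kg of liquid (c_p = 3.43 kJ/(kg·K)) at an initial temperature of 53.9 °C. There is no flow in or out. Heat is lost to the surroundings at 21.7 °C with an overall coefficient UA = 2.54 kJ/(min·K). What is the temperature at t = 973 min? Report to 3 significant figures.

35.9 °C

M c_p dT/dt = −UA(T − T_amb).
dT/dt = (T_ss − T)/τ with T_ss = T_amb = 21.700 °C, τ = M c_p/UA = 878·3.43/2.54 = 1185.6 min.
This is linear first-order; T(t) = T_ss + (T₀ − T_ss) e^(−t/τ).
T(973) = 21.700 + (32.200)·0.44015 = 35.873 °C.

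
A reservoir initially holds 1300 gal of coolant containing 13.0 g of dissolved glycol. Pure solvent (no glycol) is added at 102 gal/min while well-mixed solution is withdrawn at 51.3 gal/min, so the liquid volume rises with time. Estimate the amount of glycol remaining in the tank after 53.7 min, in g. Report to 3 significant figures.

4.15 g

Total volume: dV/dt = Q_in − Q_out = 50.700 gal/min, so V(t) = 1300 + 50.700 t and V(53.7) = 4022.6 gal.
Species balance (pure solvent in): dm/dt = −Q_out · m/V(t).
Separate: dm/m = −Q_out dt/V(t) ⇒ ln(m/m₀) = −(Q_out/(Q_in−Q_out)) ln(V/V₀).
m = m₀ (V₀/V)^(Q_out/(Q_in−Q_out)) = 13.0 × (1300/4022.6)^(1.0118) = 4.1455 g.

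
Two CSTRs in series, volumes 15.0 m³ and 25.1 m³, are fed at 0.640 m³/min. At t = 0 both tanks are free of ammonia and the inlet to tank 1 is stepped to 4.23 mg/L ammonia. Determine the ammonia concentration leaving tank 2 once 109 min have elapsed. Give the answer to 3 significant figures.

Species balance on tank i: dCᵢ/dt = (Cᵢ₋₁ − Cᵢ)/τᵢ with τᵢ = Vᵢ/Q.
τ₁ = 15.0/0.640 = 23.438 min; τ₂ = 25.1/0.640 = 39.219 min.
Tank 1: C₁ = C_in(1 − e^(−t/τ₁)). Tank 2 (τ₁ ≠ τ₂): C₂ = C_in[1 − (τ₁ e^(−t/τ₁) − τ₂ e^(−t/τ₂))/(τ₁ − τ₂)].
At t = 109: e^(−t/τ₁) = 0.0095552, e^(−t/τ₂) = 0.062083.
C₂ = 4.23·[1 − (23.438·0.0095552 − 39.219·0.062083)/(-15.781)] = 4.23·0.85991 = 3.6374 mg/L.

3.64 mg/L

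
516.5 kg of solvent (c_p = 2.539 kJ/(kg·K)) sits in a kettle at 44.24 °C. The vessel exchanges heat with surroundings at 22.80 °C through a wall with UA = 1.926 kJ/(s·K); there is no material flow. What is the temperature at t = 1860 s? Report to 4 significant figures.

24.20 °C

M c_p dT/dt = −UA(T − T_amb).
dT/dt = (T_ss − T)/τ with T_ss = T_amb = 22.8000 °C, τ = M c_p/UA = 516.5·2.539/1.926 = 680.890 s.
T approaches T_ss exponentially: T(t) = T_ss + (T₀ − T_ss) e^(−t/τ).
T(1860) = 22.8000 + (21.4400)·0.0651072 = 24.1959 °C.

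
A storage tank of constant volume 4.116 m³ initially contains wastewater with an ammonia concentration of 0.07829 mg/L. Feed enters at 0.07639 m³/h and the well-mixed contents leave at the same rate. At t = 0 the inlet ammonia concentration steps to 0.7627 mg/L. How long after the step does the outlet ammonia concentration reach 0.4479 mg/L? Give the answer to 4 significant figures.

41.85 h

Unsteady species balance (constant V, well mixed): V dC/dt = Q(C_in − C), so τ = V/Q = 53.8814 h.
C(t) = C_in + (C₀ − C_in) e^(−t/τ). Set C = 0.4479 and solve for t:
e^(−t/τ) = (C − C_in)/(C₀ − C_in) = (0.4479 − 0.7627)/(0.07829 − 0.7627) = 0.459958
t = −τ ln(…) = 53.8814 × 0.776620 = 41.8454 h.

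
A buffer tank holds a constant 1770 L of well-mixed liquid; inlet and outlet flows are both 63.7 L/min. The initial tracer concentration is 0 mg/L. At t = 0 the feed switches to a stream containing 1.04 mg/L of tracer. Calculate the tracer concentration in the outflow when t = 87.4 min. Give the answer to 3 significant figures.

Unsteady species balance (constant V, well mixed): V dC/dt = Q(C_in − C).
So dC/dt = (C_in − C)/τ with τ = V/Q = 1770/63.7 = 27.786 min.
Integrating: C(t) = C_in + (C₀ − C_in) e^(−t/τ).
C(87.4) = 1.04 + (0 − 1.04)·e^(−87.4/27.786) = 1.04 + (-1.0400)·0.043049 = 0.99523 mg/L.

0.995 mg/L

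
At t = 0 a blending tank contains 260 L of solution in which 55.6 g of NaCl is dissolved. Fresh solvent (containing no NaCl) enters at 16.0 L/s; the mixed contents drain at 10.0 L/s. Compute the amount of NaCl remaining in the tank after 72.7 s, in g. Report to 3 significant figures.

10.8 g

Total volume: dV/dt = Q_in − Q_out = 6.0000 L/s, so V(t) = 260 + 6.0000 t and V(72.7) = 696.20 L.
Solute balance: dm/dt = 0 − Q_out C = −Q_out m/V(t).
dm/m = −Q_out dt/(V₀ + 6.0000 t); integrating gives ln(m/m₀) = −(Q_out/(Q_in−Q_out)) ln(V/V₀).
m = m₀ (V₀/V)^(Q_out/(Q_in−Q_out)) = 55.6 × (260/696.20)^(1.6667) = 10.768 g.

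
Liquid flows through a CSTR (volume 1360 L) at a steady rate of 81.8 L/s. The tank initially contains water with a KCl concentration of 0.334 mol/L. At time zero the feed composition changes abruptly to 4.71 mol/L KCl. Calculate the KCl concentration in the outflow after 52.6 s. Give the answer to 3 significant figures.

4.53 mol/L

Transient balance on the dissolved component: V dC/dt = Q(C_in − C).
So dC/dt = (C_in − C)/τ with τ = V/Q = 1360/81.8 = 16.626 s.
This is linear first-order; C(t) = C_in + (C₀ − C_in) e^(−t/τ).
C(52.6) = 4.71 + (0.334 − 4.71)·e^(−52.6/16.626) = 4.71 + (-4.3760)·0.042268 = 4.5250 mol/L.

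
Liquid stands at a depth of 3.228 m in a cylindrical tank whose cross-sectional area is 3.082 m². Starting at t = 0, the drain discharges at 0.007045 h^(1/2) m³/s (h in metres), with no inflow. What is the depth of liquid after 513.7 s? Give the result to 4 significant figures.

1.463 m

With no inflow, A dh/dt = −0.007045 √h.
Separate and integrate: 2(√h − √h₀) = −(0.007045/A) t.
√h = √3.228 − 0.007045·513.7/(2·3.082) = 1.79666 − 0.587121 = 1.20954.
h = 1.20954² = 1.46299 m.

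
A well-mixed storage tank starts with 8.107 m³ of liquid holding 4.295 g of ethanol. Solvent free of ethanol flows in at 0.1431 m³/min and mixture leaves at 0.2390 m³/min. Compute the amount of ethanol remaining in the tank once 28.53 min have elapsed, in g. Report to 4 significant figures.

1.539 g

Let m(t) be the amount of ethanol. Volume: V(t) = V₀ + (Q_in − Q_out) t = 8.107 − 0.0959000 t; V(28.53) = 5.37097 m³.
Solute balance: dm/dt = 0 − Q_out C = −Q_out m/V(t).
Separate: dm/m = −Q_out dt/V(t) ⇒ ln(m/m₀) = −(Q_out/(Q_in−Q_out)) ln(V/V₀).
m = m₀ (V₀/V)^(Q_out/(Q_in−Q_out)) = 4.295 × (8.107/5.37097)^(-2.49218) = 1.53937 g.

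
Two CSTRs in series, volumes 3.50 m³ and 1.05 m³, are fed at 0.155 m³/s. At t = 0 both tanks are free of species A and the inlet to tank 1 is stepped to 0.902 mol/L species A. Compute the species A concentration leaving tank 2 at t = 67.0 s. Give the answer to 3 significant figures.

0.836 mol/L

Time constants: τᵢ = Vᵢ/Q for each well-mixed tank.
τ₁ = 3.50/0.155 = 22.581 s; τ₂ = 1.05/0.155 = 6.7742 s.
Tank 1: C₁ = C_in(1 − e^(−t/τ₁)). Tank 2 (τ₁ ≠ τ₂): C₂ = C_in[1 − (τ₁ e^(−t/τ₁) − τ₂ e^(−t/τ₂))/(τ₁ − τ₂)].
At t = 67.0: e^(−t/τ₁) = 0.051450, e^(−t/τ₂) = 5.0655e-05.
C₂ = 0.902·[1 − (22.581·0.051450 − 6.7742·5.0655e-05)/(15.806)] = 0.902·0.92652 = 0.83572 mol/L.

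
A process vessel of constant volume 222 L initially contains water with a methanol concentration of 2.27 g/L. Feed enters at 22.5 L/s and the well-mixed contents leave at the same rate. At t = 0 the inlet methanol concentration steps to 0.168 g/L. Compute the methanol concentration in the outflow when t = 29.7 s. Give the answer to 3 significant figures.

Transient balance on the dissolved component: V dC/dt = Q(C_in − C).
Rewrite as dC/dt + C/τ = C_in/τ, τ = V/Q = 9.8667 s.
Solution: C(t) = C_in + (C₀ − C_in) e^(−t/τ).
C(29.7) = 0.168 + (2.27 − 0.168)·e^(−29.7/9.8667) = 0.168 + (2.1020)·0.049285 = 0.27160 g/L.

0.272 g/L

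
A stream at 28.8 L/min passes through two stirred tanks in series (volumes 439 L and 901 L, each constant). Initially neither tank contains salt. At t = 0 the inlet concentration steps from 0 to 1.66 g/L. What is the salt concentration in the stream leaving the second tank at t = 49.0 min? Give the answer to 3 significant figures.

1.05 g/L

Time constants: τᵢ = Vᵢ/Q for each well-mixed tank.
τ₁ = 439/28.8 = 15.243 min; τ₂ = 901/28.8 = 31.285 min.
Tank 1: C₁ = C_in(1 − e^(−t/τ₁)). Tank 2 (τ₁ ≠ τ₂): C₂ = C_in[1 − (τ₁ e^(−t/τ₁) − τ₂ e^(−t/τ₂))/(τ₁ − τ₂)].
At t = 49.0: e^(−t/τ₁) = 0.040172, e^(−t/τ₂) = 0.20882.
C₂ = 1.66·[1 − (15.243·0.040172 − 31.285·0.20882)/(-16.042)] = 1.66·0.63092 = 1.0473 g/L.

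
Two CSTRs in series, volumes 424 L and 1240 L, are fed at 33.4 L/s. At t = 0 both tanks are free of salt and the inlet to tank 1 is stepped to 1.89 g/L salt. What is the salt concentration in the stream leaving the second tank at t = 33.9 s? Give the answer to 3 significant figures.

Each tank obeys Vᵢ dCᵢ/dt = Q(Cᵢ₋₁ − Cᵢ), so τᵢ = Vᵢ/Q.
τ₁ = 424/33.4 = 12.695 s; τ₂ = 1240/33.4 = 37.126 s.
Solving the cascade with C₁(0)=C₂(0)=0 gives C₂(t) = C_in[1 − (τ₁ e^(−t/τ₁) − τ₂ e^(−t/τ₂))/(τ₁ − τ₂)].
At t = 33.9: e^(−t/τ₁) = 0.069223, e^(−t/τ₂) = 0.40127.
C₂ = 1.89·[1 − (12.695·0.069223 − 37.126·0.40127)/(-24.431)] = 1.89·0.42619 = 0.80550 g/L.

0.806 g/L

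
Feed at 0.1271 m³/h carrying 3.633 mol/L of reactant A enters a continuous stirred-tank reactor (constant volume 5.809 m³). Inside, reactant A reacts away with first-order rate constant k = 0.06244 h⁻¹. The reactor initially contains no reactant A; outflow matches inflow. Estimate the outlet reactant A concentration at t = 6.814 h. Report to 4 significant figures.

V dC/dt = Q(C_in − C) − k V C.
dC/dt = (Q/V) C_in − (Q/V + k) C; effective rate a = Q/V + k = 0.0218798 + 0.06244 = 0.0843198 h⁻¹.
C_ss = Q C_in/(Q + kV) = 0.942714 mol/L; C(t) = C_ss + (C₀ − C_ss) e^(−a t).
C(6.814) = 0.942714 + (-0.942714)·e^(−0.0843198·6.814) = 0.942714 + (-0.942714)·0.562955 = 0.412008 mol/L.

0.4120 mol/L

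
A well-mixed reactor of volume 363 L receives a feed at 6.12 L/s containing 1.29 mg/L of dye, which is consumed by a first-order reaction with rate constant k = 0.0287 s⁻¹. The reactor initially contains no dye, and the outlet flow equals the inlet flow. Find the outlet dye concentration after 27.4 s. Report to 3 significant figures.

0.340 mg/L

Species balance: V dC/dt = Q C_in − Q C − k V C.
dC/dt = (Q/V) C_in − (Q/V + k) C; effective rate a = Q/V + k = 0.016860 + 0.0287 = 0.045560 s⁻¹.
C_ss = Q C_in/(Q + kV) = 0.47737 mg/L; C(t) = C_ss + (C₀ − C_ss) e^(−a t).
C(27.4) = 0.47737 + (-0.47737)·e^(−0.045560·27.4) = 0.47737 + (-0.47737)·0.28698 = 0.34037 mg/L.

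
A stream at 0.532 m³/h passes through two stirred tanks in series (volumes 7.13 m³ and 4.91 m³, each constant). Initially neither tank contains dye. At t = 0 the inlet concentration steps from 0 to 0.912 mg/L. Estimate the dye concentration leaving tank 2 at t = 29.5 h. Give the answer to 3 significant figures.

Species balance on tank i: dCᵢ/dt = (Cᵢ₋₁ − Cᵢ)/τᵢ with τᵢ = Vᵢ/Q.
τ₁ = 7.13/0.532 = 13.402 h; τ₂ = 4.91/0.532 = 9.2293 h.
Tank 1: C₁ = C_in(1 − e^(−t/τ₁)). Tank 2 (τ₁ ≠ τ₂): C₂ = C_in[1 − (τ₁ e^(−t/τ₁) − τ₂ e^(−t/τ₂))/(τ₁ − τ₂)].
At t = 29.5: e^(−t/τ₁) = 0.11068, e^(−t/τ₂) = 0.040912.
C₂ = 0.912·[1 − (13.402·0.11068 − 9.2293·0.040912)/(4.1729)] = 0.912·0.73502 = 0.67034 mg/L.

0.670 mg/L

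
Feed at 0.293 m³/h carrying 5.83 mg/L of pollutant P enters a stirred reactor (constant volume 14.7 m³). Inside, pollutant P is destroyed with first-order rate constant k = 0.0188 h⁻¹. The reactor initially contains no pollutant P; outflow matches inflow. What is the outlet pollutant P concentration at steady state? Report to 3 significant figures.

3.00 mg/L

Species balance: V dC/dt = Q C_in − Q C − k V C.
At steady state: 0 = Q C_in − (Q + kV) C_ss, so C_ss = Q C_in/(Q + kV).
C_ss = 0.293·5.83/(0.293 + 0.0188·14.7) = 1.7082/0.56936 = 3.0002 mg/L.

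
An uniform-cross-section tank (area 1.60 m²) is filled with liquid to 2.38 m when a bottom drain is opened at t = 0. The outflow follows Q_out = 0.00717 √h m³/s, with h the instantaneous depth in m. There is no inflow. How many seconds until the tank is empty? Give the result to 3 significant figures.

689 s

A dh/dt = −Q_out = −0.00717 √h.
This is separable: 2 d(√h)/dt = −0.00717/A, so √h = √h₀ − (0.00717/(2A)) t.
Tank is empty when √h = 0: t_empty = 2A√h₀/0.00717.
t_empty = 2·1.60·√2.38/0.00717 = 3.2000·1.5427/0.00717 = 688.52 s.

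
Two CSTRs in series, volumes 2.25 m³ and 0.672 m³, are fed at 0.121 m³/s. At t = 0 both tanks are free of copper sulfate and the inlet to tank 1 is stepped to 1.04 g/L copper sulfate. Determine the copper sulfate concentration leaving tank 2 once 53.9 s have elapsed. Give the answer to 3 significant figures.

0.958 g/L

Time constants: τᵢ = Vᵢ/Q for each well-mixed tank.
τ₁ = 2.25/0.121 = 18.595 s; τ₂ = 0.672/0.121 = 5.5537 s.
Tank 1: C₁ = C_in(1 − e^(−t/τ₁)). Tank 2 (τ₁ ≠ τ₂): C₂ = C_in[1 − (τ₁ e^(−t/τ₁) − τ₂ e^(−t/τ₂))/(τ₁ − τ₂)].
At t = 53.9: e^(−t/τ₁) = 0.055099, e^(−t/τ₂) = 6.0965e-05.
C₂ = 1.04·[1 − (18.595·0.055099 − 5.5537·6.0965e-05)/(13.041)] = 1.04·0.92146 = 0.95832 g/L.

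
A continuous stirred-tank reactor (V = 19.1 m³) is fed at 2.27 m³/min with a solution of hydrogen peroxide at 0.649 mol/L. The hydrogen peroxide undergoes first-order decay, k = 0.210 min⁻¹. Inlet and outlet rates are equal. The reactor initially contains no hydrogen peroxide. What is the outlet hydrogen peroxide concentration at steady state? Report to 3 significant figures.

Species balance: V dC/dt = Q C_in − Q C − k V C.
Steady state (dC/dt = 0): C_ss = Q C_in/(Q + kV) = C_in/(1 + kV/Q).
C_ss = 2.27·0.649/(2.27 + 0.210·19.1) = 1.4732/6.2810 = 0.23455 mol/L.

0.235 mol/L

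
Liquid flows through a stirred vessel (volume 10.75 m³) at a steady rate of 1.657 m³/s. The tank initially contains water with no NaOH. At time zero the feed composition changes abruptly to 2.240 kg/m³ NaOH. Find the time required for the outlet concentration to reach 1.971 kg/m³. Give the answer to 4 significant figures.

13.75 s

Species balance: V dC/dt = Q(C_in − C) ⇒ τ = V/Q = 6.48763 s.
C(t) = C_in + (C₀ − C_in) e^(−t/τ). Set C = 1.971 and solve for t:
e^(−t/τ) = (C − C_in)/(C₀ − C_in) = (1.971 − 2.240)/(0 − 2.240) = 0.120089
t = −τ ln(…) = 6.48763 × 2.11952 = 13.7507 s.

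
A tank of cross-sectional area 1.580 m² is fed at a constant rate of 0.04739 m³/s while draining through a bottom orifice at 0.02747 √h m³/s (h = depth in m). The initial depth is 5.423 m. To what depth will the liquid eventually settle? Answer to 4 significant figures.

2.976 m

Unsteady balance on liquid volume: A dh/dt = Q_in − 0.02747 √h. At steady state dh/dt = 0:
Q_in = 0.02747 √h_ss ⇒ √h_ss = 0.04739/0.02747 = 1.72515.
h_ss = 1.72515² = 2.97616 m. (Since h₀ = 5.423 m > h_ss, the level will fall toward this value.)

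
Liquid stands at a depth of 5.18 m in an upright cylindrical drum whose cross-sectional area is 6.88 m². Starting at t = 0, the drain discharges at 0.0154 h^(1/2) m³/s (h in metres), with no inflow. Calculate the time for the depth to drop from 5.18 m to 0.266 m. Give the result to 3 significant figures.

1570 s

Accumulation of liquid (constant cross-section A): A dh/dt = −0.0154 √h.
This is separable: 2 d(√h)/dt = −0.0154/A, so √h = √h₀ − (0.0154/(2A)) t.
t = 2A(√h₀ − √h)/0.0154 = 2·6.88·(√5.18 − √0.266)/0.0154
  = 13.760 × (2.2760 − 0.51575) / 0.0154 = 1572.8 s.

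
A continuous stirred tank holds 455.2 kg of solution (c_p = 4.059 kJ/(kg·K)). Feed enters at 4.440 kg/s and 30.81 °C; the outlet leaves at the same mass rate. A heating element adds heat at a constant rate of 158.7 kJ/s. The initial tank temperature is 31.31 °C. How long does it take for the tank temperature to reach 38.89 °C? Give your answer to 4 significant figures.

Unsteady energy balance on the tank contents: M c_p dT/dt = ṁ c_p (T_in − T) + 158.7.
τ = M/ṁ = 102.523 s; T_ss = T_in + Q̇/(ṁ c_p) = 39.6159 °C.
T(t) = T_ss + (T₀ − T_ss) e^(−t/τ). Set T = 38.89:
e^(−t/τ) = (38.89 − 39.6159)/(31.31 − 39.6159) = 0.0873983
t = −102.523 · ln(0.0873983) = 249.876 s.

249.9 s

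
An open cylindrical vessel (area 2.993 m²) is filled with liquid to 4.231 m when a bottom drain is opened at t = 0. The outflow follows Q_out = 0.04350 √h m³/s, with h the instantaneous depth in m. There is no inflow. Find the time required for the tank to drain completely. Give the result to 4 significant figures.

283.1 s

With no inflow, A dh/dt = −0.04350 √h.
∫ h^(−1/2) dh = −(0.04350/A) ∫ dt, giving 2√h = 2√h₀ − (0.04350/A) t.
Tank is empty when √h = 0: t_empty = 2A√h₀/0.04350.
t_empty = 2·2.993·√4.231/0.04350 = 5.98600·2.05694/0.04350 = 283.054 s.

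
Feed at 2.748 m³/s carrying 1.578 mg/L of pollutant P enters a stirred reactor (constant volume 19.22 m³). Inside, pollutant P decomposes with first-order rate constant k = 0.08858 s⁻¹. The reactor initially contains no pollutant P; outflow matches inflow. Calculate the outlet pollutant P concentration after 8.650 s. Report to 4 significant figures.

0.8429 mg/L

V dC/dt = Q(C_in − C) − k V C.
This is linear with rate a = Q/V + k = 0.231556 s⁻¹.
C_ss = Q C_in/(Q + kV) = 0.974348 mg/L; C(t) = C_ss + (C₀ − C_ss) e^(−a t).
C(8.650) = 0.974348 + (-0.974348)·e^(−0.231556·8.650) = 0.974348 + (-0.974348)·0.134935 = 0.842874 mg/L.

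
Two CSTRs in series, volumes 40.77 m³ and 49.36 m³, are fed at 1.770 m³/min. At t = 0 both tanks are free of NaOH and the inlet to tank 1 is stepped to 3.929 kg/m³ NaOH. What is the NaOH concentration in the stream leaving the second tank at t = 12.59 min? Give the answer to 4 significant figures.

0.3501 kg/m³

Each tank obeys Vᵢ dCᵢ/dt = Q(Cᵢ₋₁ − Cᵢ), so τᵢ = Vᵢ/Q.
τ₁ = 40.77/1.770 = 23.0339 min; τ₂ = 49.36/1.770 = 27.8870 min.
Solving the cascade with C₁(0)=C₂(0)=0 gives C₂(t) = C_in[1 − (τ₁ e^(−t/τ₁) − τ₂ e^(−t/τ₂))/(τ₁ − τ₂)].
At t = 12.59: e^(−t/τ₁) = 0.578923, e^(−t/τ₂) = 0.636695.
C₂ = 3.929·[1 − (23.0339·0.578923 − 27.8870·0.636695)/(-4.85311)] = 3.929·0.0891075 = 0.350103 kg/m³.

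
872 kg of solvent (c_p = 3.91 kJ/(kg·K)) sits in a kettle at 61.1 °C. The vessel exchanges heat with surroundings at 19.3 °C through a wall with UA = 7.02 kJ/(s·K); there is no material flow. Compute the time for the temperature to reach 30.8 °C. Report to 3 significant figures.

627 s

Heat balance on the well-mixed liquid: M c_p dT/dt = −UA(T − T_amb).
τ = M c_p/UA = 485.69 s; T_ss = T_amb = 19.300 °C.
T(t) = T_ss + (T₀ − T_ss)e^(−t/τ); set T = 30.8:
t = −τ ln[(T − T_ss)/(T₀ − T_ss)] = −485.69 · ln(0.27512) = 626.80 s.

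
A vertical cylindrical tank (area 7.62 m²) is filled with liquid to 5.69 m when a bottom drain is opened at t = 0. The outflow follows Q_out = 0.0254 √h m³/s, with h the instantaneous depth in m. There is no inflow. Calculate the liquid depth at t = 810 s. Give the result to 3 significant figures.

With no inflow, A dh/dt = −0.0254 √h.
Separate and integrate: 2(√h − √h₀) = −(0.0254/A) t.
√h = √5.69 − 0.0254·810/(2·7.62) = 2.3854 − 1.3500 = 1.0354.
h = 1.0354² = 1.0720 m.

1.07 m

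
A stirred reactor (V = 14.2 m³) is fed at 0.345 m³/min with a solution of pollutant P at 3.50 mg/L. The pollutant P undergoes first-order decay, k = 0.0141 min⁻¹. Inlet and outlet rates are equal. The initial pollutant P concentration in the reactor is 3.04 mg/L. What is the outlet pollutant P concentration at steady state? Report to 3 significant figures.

Species balance: V dC/dt = Q C_in − Q C − k V C.
At steady state: 0 = Q C_in − (Q + kV) C_ss, so C_ss = Q C_in/(Q + kV).
C_ss = 0.345·3.50/(0.345 + 0.0141·14.2) = 1.2075/0.54522 = 2.2147 mg/L.

2.21 mg/L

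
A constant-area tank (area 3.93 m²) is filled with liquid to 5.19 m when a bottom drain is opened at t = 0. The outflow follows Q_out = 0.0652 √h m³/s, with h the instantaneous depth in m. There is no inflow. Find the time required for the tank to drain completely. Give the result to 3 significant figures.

275 s

With no inflow, A dh/dt = −0.0652 √h.
Separate and integrate: 2(√h − √h₀) = −(0.0652/A) t.
Set h = 0: 2√h₀ = (0.0652/A) t_empty ⇒ t_empty = 2A√h₀/0.0652.
t_empty = 2·3.93·√5.19/0.0652 = 7.8600·2.2782/0.0652 = 274.64 s.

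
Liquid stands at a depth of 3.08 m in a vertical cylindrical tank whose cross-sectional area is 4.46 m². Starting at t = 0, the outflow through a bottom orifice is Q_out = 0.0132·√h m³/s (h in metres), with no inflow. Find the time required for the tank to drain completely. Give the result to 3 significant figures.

1190 s

A dh/dt = −Q_out = −0.0132 √h.
Separate and integrate: 2(√h − √h₀) = −(0.0132/A) t.
Tank is empty when √h = 0: t_empty = 2A√h₀/0.0132.
t_empty = 2·4.46·√3.08/0.0132 = 8.9200·1.7550/0.0132 = 1185.9 s.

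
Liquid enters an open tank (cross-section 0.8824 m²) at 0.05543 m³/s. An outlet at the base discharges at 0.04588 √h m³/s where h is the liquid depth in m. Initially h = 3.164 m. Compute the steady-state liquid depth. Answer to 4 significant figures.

A dh/dt = Q_in − 0.04588 √h. Steady state requires inflow = outflow:
Q_in = 0.04588 √h_ss ⇒ √h_ss = 0.05543/0.04588 = 1.20815.
h_ss = 1.20815² = 1.45963 m. (Since h₀ = 3.164 m > h_ss, the level will fall toward this value.)

1.460 m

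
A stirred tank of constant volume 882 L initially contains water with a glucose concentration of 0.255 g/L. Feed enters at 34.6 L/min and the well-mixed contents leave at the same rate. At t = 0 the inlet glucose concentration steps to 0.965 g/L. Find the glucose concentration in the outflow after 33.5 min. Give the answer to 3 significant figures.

0.774 g/L

Unsteady species balance (constant V, well mixed): V dC/dt = Q(C_in − C).
Time constant τ = V/Q = 882/34.6 = 25.491 min.
Solution: C(t) = C_in + (C₀ − C_in) e^(−t/τ).
C(33.5) = 0.965 + (0.255 − 0.965)·e^(−33.5/25.491) = 0.965 + (-0.71000)·0.26870 = 0.77423 g/L.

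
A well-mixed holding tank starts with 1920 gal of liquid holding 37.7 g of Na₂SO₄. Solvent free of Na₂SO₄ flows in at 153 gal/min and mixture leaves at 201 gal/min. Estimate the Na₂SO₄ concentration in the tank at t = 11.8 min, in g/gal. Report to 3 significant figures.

0.00644 g/gal

Total volume: dV/dt = Q_in − Q_out = -48.000 gal/min, so V(t) = 1920 − 48.000 t and V(11.8) = 1353.6 gal.
Solute balance: dm/dt = 0 − Q_out C = −Q_out m/V(t).
dm/m = −Q_out dt/(V₀ − 48.000 t); integrating gives ln(m/m₀) = −(Q_out/(Q_in−Q_out)) ln(V/V₀).
m = m₀ (V₀/V)^(Q_out/(Q_in−Q_out)) = 37.7 × (1920/1353.6)^(-4.1875) = 8.7223 g.
C = m/V = 8.7223/1353.6 = 0.0064438 g/gal.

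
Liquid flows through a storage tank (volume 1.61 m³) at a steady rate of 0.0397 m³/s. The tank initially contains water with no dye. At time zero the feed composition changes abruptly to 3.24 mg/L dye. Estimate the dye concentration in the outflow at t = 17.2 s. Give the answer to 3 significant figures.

Species balance on the tank: V dC/dt = Q(C_in − C).
Rewrite as dC/dt + C/τ = C_in/τ, τ = V/Q = 40.554 s.
Integrating: C(t) = C_in + (C₀ − C_in) e^(−t/τ).
C(17.2) = 3.24 + (0 − 3.24)·e^(−17.2/40.554) = 3.24 + (-3.2400)·0.65434 = 1.1199 mg/L.

1.12 mg/L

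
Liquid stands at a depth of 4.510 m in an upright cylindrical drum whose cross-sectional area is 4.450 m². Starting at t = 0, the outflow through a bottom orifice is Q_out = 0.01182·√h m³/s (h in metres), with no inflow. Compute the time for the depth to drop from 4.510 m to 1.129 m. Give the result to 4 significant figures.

799.0 s

With no inflow, A dh/dt = −0.01182 √h.
∫ h^(−1/2) dh = −(0.01182/A) ∫ dt, giving 2√h = 2√h₀ − (0.01182/A) t.
t = 2A(√h₀ − √h)/0.01182 = 2·4.450·(√4.510 − √1.129)/0.01182
  = 8.90000 × (2.12368 − 1.06254) / 0.01182 = 798.991 s.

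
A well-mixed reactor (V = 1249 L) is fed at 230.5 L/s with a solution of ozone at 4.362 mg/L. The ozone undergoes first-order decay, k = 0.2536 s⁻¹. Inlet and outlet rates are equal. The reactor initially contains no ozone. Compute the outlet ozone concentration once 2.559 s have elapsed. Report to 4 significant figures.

1.239 mg/L

Species balance: V dC/dt = Q C_in − Q C − k V C.
dC/dt = (Q/V) C_in − (Q/V + k) C; effective rate a = Q/V + k = 0.184548 + 0.2536 = 0.438148 s⁻¹.
C_ss = Q C_in/(Q + kV) = 1.83727 mg/L; C(t) = C_ss + (C₀ − C_ss) e^(−a t).
C(2.559) = 1.83727 + (-1.83727)·e^(−0.438148·2.559) = 1.83727 + (-1.83727)·0.325882 = 1.23854 mg/L.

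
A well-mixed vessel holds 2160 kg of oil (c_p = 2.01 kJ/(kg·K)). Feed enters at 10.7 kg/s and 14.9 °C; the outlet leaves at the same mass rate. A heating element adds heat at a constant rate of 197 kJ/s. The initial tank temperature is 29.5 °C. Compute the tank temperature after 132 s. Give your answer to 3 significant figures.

26.9 °C

Unsteady energy balance on the tank contents: M c_p dT/dt = ṁ c_p (T_in − T) + 197.
τ = M/ṁ = 201.87 s; T_ss = T_in + Q̇/(ṁ c_p) = 14.9 + 197/(10.7·2.01) = 24.060 °C.
This is linear first-order; T(t) = T_ss + (T₀ − T_ss) e^(−t/τ).
T(132) = 24.060 + (5.4402)·e^(−132/201.87) = 24.060 + (5.4402)·0.52002 = 26.889 °C.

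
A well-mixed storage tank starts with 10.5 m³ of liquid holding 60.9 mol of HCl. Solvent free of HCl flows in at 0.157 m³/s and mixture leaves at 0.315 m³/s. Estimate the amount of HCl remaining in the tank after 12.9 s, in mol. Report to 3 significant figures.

Total volume: dV/dt = Q_in − Q_out = -0.15800 m³/s, so V(t) = 10.5 − 0.15800 t and V(12.9) = 8.4618 m³.
No HCl enters, so dm/dt = −Q_out · (m/V).
Separate: dm/m = −Q_out dt/V(t) ⇒ ln(m/m₀) = −(Q_out/(Q_in−Q_out)) ln(V/V₀).
m = m₀ (V₀/V)^(Q_out/(Q_in−Q_out)) = 60.9 × (10.5/8.4618)^(-1.9937) = 39.606 mol.

39.6 mol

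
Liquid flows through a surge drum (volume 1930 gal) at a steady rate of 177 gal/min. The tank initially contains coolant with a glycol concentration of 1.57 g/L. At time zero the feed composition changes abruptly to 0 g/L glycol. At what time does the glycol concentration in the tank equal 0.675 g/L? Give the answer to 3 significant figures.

Species balance: V dC/dt = Q(C_in − C) ⇒ τ = V/Q = 10.904 min.
C(t) = C_in + (C₀ − C_in) e^(−t/τ). Set C = 0.675 and solve for t:
e^(−t/τ) = (C − C_in)/(C₀ − C_in) = (0.675 − 0)/(1.57 − 0) = 0.42994
t = −τ ln(…) = 10.904 × 0.84412 = 9.2042 min.

9.20 min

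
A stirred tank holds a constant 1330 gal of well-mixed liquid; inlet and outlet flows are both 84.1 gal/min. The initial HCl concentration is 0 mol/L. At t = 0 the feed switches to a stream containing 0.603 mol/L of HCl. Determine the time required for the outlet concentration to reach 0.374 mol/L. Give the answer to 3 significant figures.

15.3 min

Species balance: V dC/dt = Q(C_in − C) ⇒ τ = V/Q = 15.815 min.
C(t) = C_in + (C₀ − C_in) e^(−t/τ). Set C = 0.374 and solve for t:
e^(−t/τ) = (C − C_in)/(C₀ − C_in) = (0.374 − 0.603)/(0 − 0.603) = 0.37977
t = −τ ln(…) = 15.815 × 0.96820 = 15.312 min.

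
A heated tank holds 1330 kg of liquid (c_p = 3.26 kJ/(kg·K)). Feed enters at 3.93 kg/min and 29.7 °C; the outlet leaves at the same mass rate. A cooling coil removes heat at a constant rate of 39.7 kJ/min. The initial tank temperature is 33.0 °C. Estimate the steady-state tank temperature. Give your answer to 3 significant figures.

M c_p dT/dt = ṁ c_p (T_in − T) − Q̇.
At steady state dT/dt = 0 ⇒ T_ss = T_in − Q̇/(ṁ c_p) = 29.7 − 39.7/(3.93·3.26) = 26.601 °C.

26.6 °C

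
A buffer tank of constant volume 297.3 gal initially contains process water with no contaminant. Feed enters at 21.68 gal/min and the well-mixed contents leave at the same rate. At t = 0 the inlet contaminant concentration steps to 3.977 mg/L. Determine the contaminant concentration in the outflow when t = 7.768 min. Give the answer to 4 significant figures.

Species balance on the tank: V dC/dt = Q(C_in − C).
So dC/dt = (C_in − C)/τ with τ = V/Q = 297.3/21.68 = 13.7131 min.
Solution: C(t) = C_in + (C₀ − C_in) e^(−t/τ).
C(7.768) = 3.977 + (0 − 3.977)·e^(−7.768/13.7131) = 3.977 + (-3.97700)·0.567528 = 1.71994 mg/L.

1.720 mg/L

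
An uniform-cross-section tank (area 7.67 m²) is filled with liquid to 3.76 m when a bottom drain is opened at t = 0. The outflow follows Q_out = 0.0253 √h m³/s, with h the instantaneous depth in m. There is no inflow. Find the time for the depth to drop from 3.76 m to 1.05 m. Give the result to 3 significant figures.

554 s

With no inflow, A dh/dt = −0.0253 √h.
Separate and integrate: 2(√h − √h₀) = −(0.0253/A) t.
t = 2A(√h₀ − √h)/0.0253 = 2·7.67·(√3.76 − √1.05)/0.0253
  = 15.340 × (1.9391 − 1.0247) / 0.0253 = 554.41 s.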